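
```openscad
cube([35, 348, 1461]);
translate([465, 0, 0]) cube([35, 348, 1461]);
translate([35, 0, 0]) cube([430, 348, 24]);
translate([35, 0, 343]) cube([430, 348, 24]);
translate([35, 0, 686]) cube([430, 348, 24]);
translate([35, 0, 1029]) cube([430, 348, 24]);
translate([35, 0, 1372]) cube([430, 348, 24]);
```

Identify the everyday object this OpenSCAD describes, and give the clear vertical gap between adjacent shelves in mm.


A bookshelf. The clear shelf gap is 319 mm.

Two tall side panels with 5 horizontal boards between them — a bookshelf. The first two shelf undersides are at z = 0 and z = 343; with shelf thickness 24, the clear gap is 343 − 0 − 24 = 319 mm.


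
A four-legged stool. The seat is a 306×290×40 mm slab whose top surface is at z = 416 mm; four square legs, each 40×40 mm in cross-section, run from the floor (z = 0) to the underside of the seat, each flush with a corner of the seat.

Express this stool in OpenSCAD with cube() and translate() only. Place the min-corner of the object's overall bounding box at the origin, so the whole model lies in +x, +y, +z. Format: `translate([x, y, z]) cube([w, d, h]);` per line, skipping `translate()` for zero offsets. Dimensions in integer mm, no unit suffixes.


translate([0, 0, 376]) cube([306, 290, 40]);
cube([40, 40, 376]);
translate([266, 0, 0]) cube([40, 40, 376]);
translate([0, 250, 0]) cube([40, 40, 376]);
translate([266, 250, 0]) cube([40, 40, 376]);


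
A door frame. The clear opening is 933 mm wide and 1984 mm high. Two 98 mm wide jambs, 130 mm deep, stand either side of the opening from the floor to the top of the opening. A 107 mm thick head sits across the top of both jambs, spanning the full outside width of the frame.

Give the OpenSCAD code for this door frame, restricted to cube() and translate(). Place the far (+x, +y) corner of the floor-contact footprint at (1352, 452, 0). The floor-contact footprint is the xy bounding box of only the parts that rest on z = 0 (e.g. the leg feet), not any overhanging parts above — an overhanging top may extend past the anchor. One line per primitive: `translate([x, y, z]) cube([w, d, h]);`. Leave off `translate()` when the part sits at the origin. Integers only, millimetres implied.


translate([223, 322, 0]) cube([98, 130, 1984]);
translate([1254, 322, 0]) cube([98, 130, 1984]);
translate([223, 322, 1984]) cube([1129, 130, 107]);


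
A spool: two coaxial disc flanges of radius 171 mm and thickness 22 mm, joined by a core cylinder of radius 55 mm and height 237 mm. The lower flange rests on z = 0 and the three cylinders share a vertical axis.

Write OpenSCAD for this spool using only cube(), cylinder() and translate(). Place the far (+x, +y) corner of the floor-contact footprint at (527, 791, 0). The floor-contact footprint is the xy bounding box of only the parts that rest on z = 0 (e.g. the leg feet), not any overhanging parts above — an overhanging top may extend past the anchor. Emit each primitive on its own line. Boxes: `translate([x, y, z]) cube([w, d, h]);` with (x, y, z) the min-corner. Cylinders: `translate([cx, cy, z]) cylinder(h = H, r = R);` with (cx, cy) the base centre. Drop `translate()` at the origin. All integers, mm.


translate([356, 620, 0]) cylinder(h = 22, r = 171);
translate([356, 620, 22]) cylinder(h = 237, r = 55);
translate([356, 620, 259]) cylinder(h = 22, r = 171);


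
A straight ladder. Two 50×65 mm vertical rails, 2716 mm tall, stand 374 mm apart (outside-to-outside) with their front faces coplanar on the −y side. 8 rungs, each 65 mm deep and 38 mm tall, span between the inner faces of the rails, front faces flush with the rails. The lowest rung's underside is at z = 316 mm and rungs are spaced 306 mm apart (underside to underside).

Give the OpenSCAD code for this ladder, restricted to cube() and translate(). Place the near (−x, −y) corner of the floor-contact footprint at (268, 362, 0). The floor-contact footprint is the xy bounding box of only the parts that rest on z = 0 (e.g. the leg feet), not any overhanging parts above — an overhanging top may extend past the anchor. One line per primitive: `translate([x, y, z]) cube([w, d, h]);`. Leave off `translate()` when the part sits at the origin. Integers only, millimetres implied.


translate([268, 362, 0]) cube([50, 65, 2716]);
translate([592, 362, 0]) cube([50, 65, 2716]);
translate([318, 362, 316]) cube([274, 65, 38]);
translate([318, 362, 622]) cube([274, 65, 38]);
translate([318, 362, 928]) cube([274, 65, 38]);
translate([318, 362, 1234]) cube([274, 65, 38]);
translate([318, 362, 1540]) cube([274, 65, 38]);
translate([318, 362, 1846]) cube([274, 65, 38]);
translate([318, 362, 2152]) cube([274, 65, 38]);
translate([318, 362, 2458]) cube([274, 65, 38]);


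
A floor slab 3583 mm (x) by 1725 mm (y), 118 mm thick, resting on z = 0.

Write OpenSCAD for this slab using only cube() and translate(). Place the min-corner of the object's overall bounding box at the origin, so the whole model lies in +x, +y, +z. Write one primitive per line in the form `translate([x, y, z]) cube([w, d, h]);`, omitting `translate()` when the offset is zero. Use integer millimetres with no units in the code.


cube([3583, 1725, 118]);


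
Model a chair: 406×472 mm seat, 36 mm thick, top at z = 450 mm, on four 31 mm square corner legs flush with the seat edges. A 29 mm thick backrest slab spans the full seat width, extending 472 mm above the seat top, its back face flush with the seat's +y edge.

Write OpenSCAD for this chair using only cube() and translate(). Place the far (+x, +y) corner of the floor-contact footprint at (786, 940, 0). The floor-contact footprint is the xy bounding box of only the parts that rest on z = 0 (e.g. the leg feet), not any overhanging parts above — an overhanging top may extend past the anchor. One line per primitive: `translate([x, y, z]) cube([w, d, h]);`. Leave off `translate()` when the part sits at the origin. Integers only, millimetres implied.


translate([380, 468, 414]) cube([406, 472, 36]);
translate([380, 468, 0]) cube([31, 31, 414]);
translate([755, 468, 0]) cube([31, 31, 414]);
translate([380, 909, 0]) cube([31, 31, 414]);
translate([755, 909, 0]) cube([31, 31, 414]);
translate([380, 911, 450]) cube([406, 29, 472]);


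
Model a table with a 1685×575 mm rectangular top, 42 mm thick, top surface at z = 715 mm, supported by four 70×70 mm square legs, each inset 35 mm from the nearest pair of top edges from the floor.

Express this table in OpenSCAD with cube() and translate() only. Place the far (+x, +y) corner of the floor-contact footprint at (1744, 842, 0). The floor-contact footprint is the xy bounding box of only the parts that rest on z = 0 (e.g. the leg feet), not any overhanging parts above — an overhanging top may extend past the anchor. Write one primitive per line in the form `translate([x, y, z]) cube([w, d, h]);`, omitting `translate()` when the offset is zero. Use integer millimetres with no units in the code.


// leg_h = 715 - 42 = 673
translate([94, 302, 673]) cube([1685, 575, 42]);
translate([129, 337, 0]) cube([70, 70, 673]);
translate([1674, 337, 0]) cube([70, 70, 673]);
translate([129, 772, 0]) cube([70, 70, 673]);
translate([1674, 772, 0]) cube([70, 70, 673]);


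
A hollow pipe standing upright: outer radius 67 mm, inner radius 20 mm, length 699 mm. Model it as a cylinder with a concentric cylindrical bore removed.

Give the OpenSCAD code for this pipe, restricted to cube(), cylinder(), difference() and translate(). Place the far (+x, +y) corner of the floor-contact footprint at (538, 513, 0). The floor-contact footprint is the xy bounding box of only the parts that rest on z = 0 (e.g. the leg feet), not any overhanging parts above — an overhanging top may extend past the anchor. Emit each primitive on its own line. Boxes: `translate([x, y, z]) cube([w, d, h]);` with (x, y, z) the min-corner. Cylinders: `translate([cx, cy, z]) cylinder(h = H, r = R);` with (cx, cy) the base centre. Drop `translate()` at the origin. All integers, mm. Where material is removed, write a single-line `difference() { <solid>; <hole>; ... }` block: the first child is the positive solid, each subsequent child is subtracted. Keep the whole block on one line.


difference() { translate([471, 446, 0]) cylinder(h = 699, r = 67); translate([471, 446, 0]) cylinder(h = 699, r = 20); }


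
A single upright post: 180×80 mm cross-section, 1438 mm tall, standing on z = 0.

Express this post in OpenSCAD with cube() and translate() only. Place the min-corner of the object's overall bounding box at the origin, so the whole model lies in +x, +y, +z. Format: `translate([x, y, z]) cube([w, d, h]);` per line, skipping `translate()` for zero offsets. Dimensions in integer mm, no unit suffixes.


cube([180, 80, 1438]);


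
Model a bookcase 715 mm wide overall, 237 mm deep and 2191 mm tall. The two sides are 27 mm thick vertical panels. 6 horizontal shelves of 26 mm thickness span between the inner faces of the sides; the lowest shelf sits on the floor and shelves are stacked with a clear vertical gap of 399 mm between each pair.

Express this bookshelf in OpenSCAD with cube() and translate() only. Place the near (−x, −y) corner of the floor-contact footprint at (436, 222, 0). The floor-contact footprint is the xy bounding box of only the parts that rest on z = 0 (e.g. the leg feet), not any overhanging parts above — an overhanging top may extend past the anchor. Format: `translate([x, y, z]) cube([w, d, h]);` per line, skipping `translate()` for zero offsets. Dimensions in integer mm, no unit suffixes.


translate([436, 222, 0]) cube([27, 237, 2191]);
translate([1124, 222, 0]) cube([27, 237, 2191]);
translate([463, 222, 0]) cube([661, 237, 26]);
translate([463, 222, 425]) cube([661, 237, 26]);
translate([463, 222, 850]) cube([661, 237, 26]);
translate([463, 222, 1275]) cube([661, 237, 26]);
translate([463, 222, 1700]) cube([661, 237, 26]);
translate([463, 222, 2125]) cube([661, 237, 26]);


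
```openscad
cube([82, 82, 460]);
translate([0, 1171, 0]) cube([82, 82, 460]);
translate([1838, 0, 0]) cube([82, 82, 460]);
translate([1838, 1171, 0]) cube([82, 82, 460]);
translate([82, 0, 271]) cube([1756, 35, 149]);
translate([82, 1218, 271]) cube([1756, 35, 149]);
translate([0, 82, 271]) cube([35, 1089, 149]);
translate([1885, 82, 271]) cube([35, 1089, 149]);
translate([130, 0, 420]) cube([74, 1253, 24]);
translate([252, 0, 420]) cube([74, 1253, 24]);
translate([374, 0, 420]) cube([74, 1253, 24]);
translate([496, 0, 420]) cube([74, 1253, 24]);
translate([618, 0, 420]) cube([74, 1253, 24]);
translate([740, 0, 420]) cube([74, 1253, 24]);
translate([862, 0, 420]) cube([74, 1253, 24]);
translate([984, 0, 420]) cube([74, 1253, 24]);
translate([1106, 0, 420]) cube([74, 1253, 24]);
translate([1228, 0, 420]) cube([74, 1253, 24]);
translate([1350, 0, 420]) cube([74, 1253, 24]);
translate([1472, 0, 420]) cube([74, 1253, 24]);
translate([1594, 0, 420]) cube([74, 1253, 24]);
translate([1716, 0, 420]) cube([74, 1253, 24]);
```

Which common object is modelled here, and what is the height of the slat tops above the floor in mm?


A bed frame. The slat-top height is 444 mm.

Four posts, four rails, and a row of slats — a bed frame. Slats sit on the rails at z = 271 + 149 = 420; with slat thickness 24, the top is 444 mm.


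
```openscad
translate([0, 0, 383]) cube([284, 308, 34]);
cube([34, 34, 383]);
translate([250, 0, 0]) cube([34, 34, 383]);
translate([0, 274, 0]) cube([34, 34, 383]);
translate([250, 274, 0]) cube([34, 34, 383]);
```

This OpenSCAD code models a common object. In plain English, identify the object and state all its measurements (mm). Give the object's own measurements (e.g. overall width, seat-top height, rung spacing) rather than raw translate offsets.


A simple wooden stool: a rectangular seat 284 mm (x) by 308 mm (y), 34 mm thick, top face at z = 417 mm, on four square legs, each 34×34 mm in cross-section. The legs rest on z = 0, each flush with a corner of the seat.


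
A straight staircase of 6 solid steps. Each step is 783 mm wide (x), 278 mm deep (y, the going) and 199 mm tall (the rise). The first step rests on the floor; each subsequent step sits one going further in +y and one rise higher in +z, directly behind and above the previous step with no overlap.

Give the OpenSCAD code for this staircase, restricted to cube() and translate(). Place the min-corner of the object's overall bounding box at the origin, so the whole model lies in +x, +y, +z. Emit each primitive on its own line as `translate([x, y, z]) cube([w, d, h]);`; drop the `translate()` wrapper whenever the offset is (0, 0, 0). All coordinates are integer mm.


cube([783, 278, 199]);
translate([0, 278, 199]) cube([783, 278, 199]);
translate([0, 556, 398]) cube([783, 278, 199]);
translate([0, 834, 597]) cube([783, 278, 199]);
translate([0, 1112, 796]) cube([783, 278, 199]);
translate([0, 1390, 995]) cube([783, 278, 199]);


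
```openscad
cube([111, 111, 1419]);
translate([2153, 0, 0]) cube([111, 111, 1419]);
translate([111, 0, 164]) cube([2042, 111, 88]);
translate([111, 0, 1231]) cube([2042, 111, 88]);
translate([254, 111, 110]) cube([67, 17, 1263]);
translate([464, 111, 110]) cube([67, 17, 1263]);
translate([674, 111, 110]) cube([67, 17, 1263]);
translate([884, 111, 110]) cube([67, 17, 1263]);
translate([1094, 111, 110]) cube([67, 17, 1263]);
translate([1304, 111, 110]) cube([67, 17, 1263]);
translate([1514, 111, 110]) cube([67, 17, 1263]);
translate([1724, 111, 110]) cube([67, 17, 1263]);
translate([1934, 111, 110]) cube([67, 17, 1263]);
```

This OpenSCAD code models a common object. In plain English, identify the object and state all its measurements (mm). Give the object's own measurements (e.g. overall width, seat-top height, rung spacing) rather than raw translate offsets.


A fence section. Two 111×111 mm posts, 1419 mm tall, stand on the floor with a clear span of 2042 mm between their inner faces. Two horizontal rails of 111×88 mm section span the gap between the posts with their undersides at z = 164 mm and z = 1231 mm, flush with the posts' −y face. 9 pickets, each 67 mm wide, 17 mm thick and 1263 mm tall, are fixed to the +y face of the rails with their bottoms at z = 110 mm, spaced across the span with a 143 mm gap after the −x post and between neighbouring pickets, with 152 mm left before the +x post.


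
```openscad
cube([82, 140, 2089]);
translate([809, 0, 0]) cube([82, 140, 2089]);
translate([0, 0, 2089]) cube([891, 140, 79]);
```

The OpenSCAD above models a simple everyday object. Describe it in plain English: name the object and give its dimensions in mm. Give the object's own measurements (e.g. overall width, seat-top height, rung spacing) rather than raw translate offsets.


A door frame. The clear opening is 727 mm wide and 2089 mm high. Two 82 mm wide jambs, 140 mm deep, stand either side of the opening from the floor to the top of the opening. A 79 mm thick head sits across the top of both jambs, spanning the full outside width of the frame.


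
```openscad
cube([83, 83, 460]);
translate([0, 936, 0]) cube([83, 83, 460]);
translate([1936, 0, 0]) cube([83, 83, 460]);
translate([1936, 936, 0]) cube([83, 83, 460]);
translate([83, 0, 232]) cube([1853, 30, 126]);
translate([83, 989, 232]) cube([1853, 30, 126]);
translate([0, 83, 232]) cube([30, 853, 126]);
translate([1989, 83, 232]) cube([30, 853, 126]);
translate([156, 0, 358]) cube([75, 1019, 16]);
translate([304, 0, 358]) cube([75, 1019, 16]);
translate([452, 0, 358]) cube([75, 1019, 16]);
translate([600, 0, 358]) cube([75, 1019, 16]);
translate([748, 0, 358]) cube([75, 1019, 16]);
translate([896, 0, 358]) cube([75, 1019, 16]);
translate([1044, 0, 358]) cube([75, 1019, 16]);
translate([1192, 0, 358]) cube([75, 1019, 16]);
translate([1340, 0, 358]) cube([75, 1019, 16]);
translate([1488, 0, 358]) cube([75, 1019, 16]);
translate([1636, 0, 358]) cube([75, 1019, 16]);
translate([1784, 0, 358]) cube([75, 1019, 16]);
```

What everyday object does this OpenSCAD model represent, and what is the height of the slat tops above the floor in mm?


A bed frame. The slat-top height is 374 mm.

Four posts, four rails, and a row of slats — a bed frame. Slats sit on the rails at z = 232 + 126 = 358; with slat thickness 16, the top is 374 mm.


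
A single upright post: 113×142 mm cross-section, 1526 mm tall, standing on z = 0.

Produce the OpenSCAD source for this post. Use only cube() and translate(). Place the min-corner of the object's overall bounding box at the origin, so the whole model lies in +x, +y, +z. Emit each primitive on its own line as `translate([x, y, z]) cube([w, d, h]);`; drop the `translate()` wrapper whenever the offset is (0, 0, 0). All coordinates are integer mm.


cube([113, 142, 1526]);


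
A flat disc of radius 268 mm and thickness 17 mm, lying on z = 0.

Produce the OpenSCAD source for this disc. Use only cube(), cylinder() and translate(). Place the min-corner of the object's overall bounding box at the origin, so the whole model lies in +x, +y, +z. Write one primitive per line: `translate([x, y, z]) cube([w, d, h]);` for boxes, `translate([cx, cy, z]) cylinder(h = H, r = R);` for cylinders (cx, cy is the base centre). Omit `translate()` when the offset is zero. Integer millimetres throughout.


translate([268, 268, 0]) cylinder(h = 17, r = 268);


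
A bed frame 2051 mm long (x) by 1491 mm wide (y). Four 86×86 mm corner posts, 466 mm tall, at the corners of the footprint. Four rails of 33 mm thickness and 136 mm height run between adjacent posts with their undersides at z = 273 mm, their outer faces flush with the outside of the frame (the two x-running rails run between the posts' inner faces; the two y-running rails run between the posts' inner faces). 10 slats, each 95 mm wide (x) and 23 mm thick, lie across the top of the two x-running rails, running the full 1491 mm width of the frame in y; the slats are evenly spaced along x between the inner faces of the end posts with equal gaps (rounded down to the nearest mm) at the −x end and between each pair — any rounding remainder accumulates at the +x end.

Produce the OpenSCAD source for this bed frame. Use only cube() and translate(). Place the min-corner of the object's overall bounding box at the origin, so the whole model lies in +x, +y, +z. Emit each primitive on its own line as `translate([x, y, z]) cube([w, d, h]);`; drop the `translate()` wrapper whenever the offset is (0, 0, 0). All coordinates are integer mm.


// slat z = rail_z + rail_h = 273 + 136 = 409
// slat gap = ⌊(1879 − 10·95) / 11⌋ = 84
cube([86, 86, 466]);
translate([0, 1405, 0]) cube([86, 86, 466]);
translate([1965, 0, 0]) cube([86, 86, 466]);
translate([1965, 1405, 0]) cube([86, 86, 466]);
translate([86, 0, 273]) cube([1879, 33, 136]);
translate([86, 1458, 273]) cube([1879, 33, 136]);
translate([0, 86, 273]) cube([33, 1319, 136]);
translate([2018, 86, 273]) cube([33, 1319, 136]);
translate([170, 0, 409]) cube([95, 1491, 23]);
translate([349, 0, 409]) cube([95, 1491, 23]);
translate([528, 0, 409]) cube([95, 1491, 23]);
translate([707, 0, 409]) cube([95, 1491, 23]);
translate([886, 0, 409]) cube([95, 1491, 23]);
translate([1065, 0, 409]) cube([95, 1491, 23]);
translate([1244, 0, 409]) cube([95, 1491, 23]);
translate([1423, 0, 409]) cube([95, 1491, 23]);
translate([1602, 0, 409]) cube([95, 1491, 23]);
translate([1781, 0, 409]) cube([95, 1491, 23]);


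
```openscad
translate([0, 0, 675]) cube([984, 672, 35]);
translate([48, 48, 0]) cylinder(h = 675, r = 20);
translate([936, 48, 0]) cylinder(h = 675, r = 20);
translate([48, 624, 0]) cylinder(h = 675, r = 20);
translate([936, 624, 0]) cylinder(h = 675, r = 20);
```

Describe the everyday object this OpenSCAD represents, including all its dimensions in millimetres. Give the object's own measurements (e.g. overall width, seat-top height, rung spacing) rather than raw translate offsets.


A table: top 984 mm (x) × 672 mm (y), 35 mm thick, upper face at z = 710 mm, on four round legs of 40 mm diameter, each leg's bounding box inset 28 mm from the nearest pair of top edges from z = 0 to the bottom of the top.


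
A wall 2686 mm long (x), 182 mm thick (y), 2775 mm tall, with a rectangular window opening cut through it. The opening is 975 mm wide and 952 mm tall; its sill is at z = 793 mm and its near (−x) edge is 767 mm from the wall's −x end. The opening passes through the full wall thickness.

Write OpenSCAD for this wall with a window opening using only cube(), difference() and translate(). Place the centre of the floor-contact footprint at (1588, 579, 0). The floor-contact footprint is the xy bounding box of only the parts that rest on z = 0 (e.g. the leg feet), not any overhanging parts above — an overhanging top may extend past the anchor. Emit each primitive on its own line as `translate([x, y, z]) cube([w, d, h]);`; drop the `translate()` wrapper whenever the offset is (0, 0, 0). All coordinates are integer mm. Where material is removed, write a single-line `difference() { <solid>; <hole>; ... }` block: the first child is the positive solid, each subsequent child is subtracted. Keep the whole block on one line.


difference() { translate([245, 488, 0]) cube([2686, 182, 2775]); translate([1012, 488, 793]) cube([975, 182, 952]); }


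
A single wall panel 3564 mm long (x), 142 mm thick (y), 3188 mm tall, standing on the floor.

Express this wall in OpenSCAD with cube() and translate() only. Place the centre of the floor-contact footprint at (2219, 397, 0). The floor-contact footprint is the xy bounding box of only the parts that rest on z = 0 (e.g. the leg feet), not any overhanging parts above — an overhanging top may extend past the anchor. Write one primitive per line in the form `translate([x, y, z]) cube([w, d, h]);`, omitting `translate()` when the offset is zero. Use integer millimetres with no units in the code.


translate([437, 326, 0]) cube([3564, 142, 3188]);


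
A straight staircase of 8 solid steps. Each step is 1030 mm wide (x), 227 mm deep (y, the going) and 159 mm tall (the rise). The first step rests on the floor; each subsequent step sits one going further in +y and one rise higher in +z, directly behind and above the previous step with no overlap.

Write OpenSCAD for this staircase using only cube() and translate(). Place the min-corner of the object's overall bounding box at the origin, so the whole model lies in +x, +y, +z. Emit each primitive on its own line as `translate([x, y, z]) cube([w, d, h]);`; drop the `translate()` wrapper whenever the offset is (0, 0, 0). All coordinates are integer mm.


cube([1030, 227, 159]);
translate([0, 227, 159]) cube([1030, 227, 159]);
translate([0, 454, 318]) cube([1030, 227, 159]);
translate([0, 681, 477]) cube([1030, 227, 159]);
translate([0, 908, 636]) cube([1030, 227, 159]);
translate([0, 1135, 795]) cube([1030, 227, 159]);
translate([0, 1362, 954]) cube([1030, 227, 159]);
translate([0, 1589, 1113]) cube([1030, 227, 159]);


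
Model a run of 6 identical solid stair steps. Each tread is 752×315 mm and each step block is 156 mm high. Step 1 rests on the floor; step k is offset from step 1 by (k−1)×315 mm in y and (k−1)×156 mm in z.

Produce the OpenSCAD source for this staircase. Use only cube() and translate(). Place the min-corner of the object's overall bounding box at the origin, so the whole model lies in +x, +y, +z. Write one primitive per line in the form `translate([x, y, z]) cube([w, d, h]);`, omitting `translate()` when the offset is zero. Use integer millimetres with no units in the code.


cube([752, 315, 156]);
translate([0, 315, 156]) cube([752, 315, 156]);
translate([0, 630, 312]) cube([752, 315, 156]);
translate([0, 945, 468]) cube([752, 315, 156]);
translate([0, 1260, 624]) cube([752, 315, 156]);
translate([0, 1575, 780]) cube([752, 315, 156]);


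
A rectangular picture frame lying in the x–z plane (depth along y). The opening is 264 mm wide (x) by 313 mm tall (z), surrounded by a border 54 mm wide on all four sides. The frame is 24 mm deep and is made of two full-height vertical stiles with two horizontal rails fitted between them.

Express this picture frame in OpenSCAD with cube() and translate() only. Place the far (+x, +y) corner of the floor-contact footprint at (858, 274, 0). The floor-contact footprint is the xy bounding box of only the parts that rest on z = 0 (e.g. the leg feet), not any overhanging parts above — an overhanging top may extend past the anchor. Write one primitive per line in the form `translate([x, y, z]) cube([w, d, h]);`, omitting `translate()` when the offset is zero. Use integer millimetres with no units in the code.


translate([486, 250, 0]) cube([54, 24, 421]);
translate([804, 250, 0]) cube([54, 24, 421]);
translate([540, 250, 0]) cube([264, 24, 54]);
translate([540, 250, 367]) cube([264, 24, 54]);


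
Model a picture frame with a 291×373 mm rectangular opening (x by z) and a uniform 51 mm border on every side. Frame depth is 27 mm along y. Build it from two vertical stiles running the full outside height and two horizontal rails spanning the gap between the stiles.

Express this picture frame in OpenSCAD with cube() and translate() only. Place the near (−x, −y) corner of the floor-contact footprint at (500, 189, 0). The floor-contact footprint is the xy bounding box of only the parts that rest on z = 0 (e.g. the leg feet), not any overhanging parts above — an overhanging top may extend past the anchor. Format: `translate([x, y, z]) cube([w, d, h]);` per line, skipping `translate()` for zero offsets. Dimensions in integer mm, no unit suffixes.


translate([500, 189, 0]) cube([51, 27, 475]);
translate([842, 189, 0]) cube([51, 27, 475]);
translate([551, 189, 0]) cube([291, 27, 51]);
translate([551, 189, 424]) cube([291, 27, 51]);


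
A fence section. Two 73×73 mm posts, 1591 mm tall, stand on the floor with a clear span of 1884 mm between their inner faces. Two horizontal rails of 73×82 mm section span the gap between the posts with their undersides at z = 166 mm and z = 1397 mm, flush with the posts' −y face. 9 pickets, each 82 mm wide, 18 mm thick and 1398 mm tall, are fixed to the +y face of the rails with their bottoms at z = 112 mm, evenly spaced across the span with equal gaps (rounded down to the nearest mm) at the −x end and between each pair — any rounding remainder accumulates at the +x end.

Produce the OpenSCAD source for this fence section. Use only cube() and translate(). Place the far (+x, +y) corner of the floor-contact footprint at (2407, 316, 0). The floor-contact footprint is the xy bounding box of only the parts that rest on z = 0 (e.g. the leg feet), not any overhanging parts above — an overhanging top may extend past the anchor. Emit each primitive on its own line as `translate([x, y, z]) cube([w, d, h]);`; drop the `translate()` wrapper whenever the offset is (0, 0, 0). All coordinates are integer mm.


translate([377, 243, 0]) cube([73, 73, 1591]);
translate([2334, 243, 0]) cube([73, 73, 1591]);
translate([450, 243, 166]) cube([1884, 73, 82]);
translate([450, 243, 1397]) cube([1884, 73, 82]);
translate([564, 316, 112]) cube([82, 18, 1398]);
translate([760, 316, 112]) cube([82, 18, 1398]);
translate([956, 316, 112]) cube([82, 18, 1398]);
translate([1152, 316, 112]) cube([82, 18, 1398]);
translate([1348, 316, 112]) cube([82, 18, 1398]);
translate([1544, 316, 112]) cube([82, 18, 1398]);
translate([1740, 316, 112]) cube([82, 18, 1398]);
translate([1936, 316, 112]) cube([82, 18, 1398]);
translate([2132, 316, 112]) cube([82, 18, 1398]);


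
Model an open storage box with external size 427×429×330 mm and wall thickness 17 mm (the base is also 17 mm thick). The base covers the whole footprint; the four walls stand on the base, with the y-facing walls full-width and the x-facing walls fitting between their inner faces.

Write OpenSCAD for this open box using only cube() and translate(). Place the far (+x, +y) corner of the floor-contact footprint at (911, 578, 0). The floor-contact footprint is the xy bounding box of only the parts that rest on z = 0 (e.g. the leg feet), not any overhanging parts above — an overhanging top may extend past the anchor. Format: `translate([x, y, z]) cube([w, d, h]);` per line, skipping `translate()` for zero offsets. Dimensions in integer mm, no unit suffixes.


translate([484, 149, 0]) cube([427, 429, 17]);
translate([484, 149, 17]) cube([427, 17, 313]);
translate([484, 561, 17]) cube([427, 17, 313]);
translate([484, 166, 17]) cube([17, 395, 313]);
translate([894, 166, 17]) cube([17, 395, 313]);


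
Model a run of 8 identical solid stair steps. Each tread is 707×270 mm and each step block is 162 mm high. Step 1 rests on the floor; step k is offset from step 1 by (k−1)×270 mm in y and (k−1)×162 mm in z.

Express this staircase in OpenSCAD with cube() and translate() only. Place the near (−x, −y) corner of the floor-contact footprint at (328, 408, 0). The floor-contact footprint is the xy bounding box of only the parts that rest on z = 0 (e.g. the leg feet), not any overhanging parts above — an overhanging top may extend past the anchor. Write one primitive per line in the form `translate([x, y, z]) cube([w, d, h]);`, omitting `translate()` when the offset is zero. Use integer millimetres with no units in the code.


translate([328, 408, 0]) cube([707, 270, 162]);
translate([328, 678, 162]) cube([707, 270, 162]);
translate([328, 948, 324]) cube([707, 270, 162]);
translate([328, 1218, 486]) cube([707, 270, 162]);
translate([328, 1488, 648]) cube([707, 270, 162]);
translate([328, 1758, 810]) cube([707, 270, 162]);
translate([328, 2028, 972]) cube([707, 270, 162]);
translate([328, 2298, 1134]) cube([707, 270, 162]);


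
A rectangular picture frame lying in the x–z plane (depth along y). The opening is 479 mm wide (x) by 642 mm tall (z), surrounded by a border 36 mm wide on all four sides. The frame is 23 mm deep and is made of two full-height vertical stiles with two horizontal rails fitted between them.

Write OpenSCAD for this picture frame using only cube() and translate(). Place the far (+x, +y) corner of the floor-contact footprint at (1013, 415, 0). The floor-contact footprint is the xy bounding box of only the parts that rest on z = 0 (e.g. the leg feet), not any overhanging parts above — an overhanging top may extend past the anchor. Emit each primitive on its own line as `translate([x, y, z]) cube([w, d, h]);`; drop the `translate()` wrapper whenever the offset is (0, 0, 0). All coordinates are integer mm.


translate([462, 392, 0]) cube([36, 23, 714]);
translate([977, 392, 0]) cube([36, 23, 714]);
translate([498, 392, 0]) cube([479, 23, 36]);
translate([498, 392, 678]) cube([479, 23, 36]);


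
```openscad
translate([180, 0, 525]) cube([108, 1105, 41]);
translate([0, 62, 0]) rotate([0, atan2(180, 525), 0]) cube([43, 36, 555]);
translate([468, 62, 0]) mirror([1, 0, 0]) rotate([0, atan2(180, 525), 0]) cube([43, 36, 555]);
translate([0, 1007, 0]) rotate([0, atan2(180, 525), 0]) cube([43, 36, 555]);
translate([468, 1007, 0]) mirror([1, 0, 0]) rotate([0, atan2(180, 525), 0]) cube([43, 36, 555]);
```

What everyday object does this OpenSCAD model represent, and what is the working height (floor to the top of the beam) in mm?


A sawhorse. The overall height is 566 mm.

A beam across two mirrored pairs of raked legs — a sawhorse. The beam's underside is at z = 525 (matching the legs' vertical rise in atan2(180, 525)) and the beam is 41 mm tall, so its top is at 525 + 41 = 566 mm. The raked legs top out at the beam's underside, so that is the highest point.


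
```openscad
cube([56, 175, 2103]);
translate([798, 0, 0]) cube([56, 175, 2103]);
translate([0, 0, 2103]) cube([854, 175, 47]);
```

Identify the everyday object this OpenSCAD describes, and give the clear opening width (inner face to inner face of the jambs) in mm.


A door frame. The clear opening width is 742 mm.

Two 2103 mm tall posts with a header on top — a door frame. The left jamb is 56 mm wide at x = 0; the right jamb starts at x = 798. The clear opening is 798 − 56 = 742 mm.


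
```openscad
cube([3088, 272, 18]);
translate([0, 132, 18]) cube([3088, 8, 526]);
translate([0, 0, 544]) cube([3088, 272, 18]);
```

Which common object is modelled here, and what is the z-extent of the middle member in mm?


An I-beam. The web height is 526 mm.

Two wide flanges with a thin centred web — an I-beam. Overall 562 mm minus two 18 mm flanges gives a web of 562 − 2·18 = 526 mm.


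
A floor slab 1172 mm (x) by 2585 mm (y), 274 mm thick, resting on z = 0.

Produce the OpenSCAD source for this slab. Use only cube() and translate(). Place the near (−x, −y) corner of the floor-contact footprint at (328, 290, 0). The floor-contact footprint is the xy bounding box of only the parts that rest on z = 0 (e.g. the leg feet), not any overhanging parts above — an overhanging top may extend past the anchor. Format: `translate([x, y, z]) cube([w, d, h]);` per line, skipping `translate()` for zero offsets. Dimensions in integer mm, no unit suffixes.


translate([328, 290, 0]) cube([1172, 2585, 274]);


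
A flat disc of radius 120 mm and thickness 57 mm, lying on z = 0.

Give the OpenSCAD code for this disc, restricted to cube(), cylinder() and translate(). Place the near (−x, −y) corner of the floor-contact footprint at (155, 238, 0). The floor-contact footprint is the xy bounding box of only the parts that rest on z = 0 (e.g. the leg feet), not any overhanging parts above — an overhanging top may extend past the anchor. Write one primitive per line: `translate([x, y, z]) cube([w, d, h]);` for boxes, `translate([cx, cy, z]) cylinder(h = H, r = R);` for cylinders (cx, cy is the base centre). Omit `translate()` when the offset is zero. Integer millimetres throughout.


translate([275, 358, 0]) cylinder(h = 57, r = 120);


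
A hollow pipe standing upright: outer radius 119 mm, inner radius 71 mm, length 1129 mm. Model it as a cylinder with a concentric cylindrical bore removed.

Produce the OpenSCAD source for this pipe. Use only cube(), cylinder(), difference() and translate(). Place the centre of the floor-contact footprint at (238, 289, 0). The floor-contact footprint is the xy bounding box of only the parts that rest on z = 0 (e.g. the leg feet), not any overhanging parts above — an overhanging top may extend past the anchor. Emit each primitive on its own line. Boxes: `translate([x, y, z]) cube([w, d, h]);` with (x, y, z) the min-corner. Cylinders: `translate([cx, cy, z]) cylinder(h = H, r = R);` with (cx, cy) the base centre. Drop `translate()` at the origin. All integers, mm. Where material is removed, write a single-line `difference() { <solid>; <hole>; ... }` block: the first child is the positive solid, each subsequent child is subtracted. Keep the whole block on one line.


difference() { translate([238, 289, 0]) cylinder(h = 1129, r = 119); translate([238, 289, 0]) cylinder(h = 1129, r = 71); }


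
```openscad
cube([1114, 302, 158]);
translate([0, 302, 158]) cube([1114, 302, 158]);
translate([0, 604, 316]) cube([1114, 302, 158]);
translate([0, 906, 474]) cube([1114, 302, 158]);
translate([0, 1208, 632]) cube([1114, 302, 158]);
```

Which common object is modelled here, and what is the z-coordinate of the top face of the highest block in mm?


A staircase. The total rise is 790 mm.

5 identical blocks, each offset up and back from the previous — a staircase. Each step is 158 mm tall and there are 5 of them, so the total rise is 5 × 158 = 790 mm.


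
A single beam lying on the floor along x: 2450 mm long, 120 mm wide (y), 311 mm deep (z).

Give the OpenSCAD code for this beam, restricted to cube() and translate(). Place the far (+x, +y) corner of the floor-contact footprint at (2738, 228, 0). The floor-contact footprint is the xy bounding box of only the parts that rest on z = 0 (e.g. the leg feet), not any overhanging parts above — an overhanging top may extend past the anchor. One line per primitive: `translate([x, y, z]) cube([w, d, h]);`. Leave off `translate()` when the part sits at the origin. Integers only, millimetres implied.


translate([288, 108, 0]) cube([2450, 120, 311]);


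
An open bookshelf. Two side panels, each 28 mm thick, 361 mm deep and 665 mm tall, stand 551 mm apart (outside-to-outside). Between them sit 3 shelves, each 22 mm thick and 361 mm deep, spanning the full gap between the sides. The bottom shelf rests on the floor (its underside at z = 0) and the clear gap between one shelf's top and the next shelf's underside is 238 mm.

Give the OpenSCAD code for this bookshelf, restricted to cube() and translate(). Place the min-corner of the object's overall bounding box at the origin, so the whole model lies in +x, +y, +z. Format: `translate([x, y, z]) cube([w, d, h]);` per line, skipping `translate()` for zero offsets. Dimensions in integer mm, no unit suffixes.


cube([28, 361, 665]);
translate([523, 0, 0]) cube([28, 361, 665]);
translate([28, 0, 0]) cube([495, 361, 22]);
translate([28, 0, 260]) cube([495, 361, 22]);
translate([28, 0, 520]) cube([495, 361, 22]);


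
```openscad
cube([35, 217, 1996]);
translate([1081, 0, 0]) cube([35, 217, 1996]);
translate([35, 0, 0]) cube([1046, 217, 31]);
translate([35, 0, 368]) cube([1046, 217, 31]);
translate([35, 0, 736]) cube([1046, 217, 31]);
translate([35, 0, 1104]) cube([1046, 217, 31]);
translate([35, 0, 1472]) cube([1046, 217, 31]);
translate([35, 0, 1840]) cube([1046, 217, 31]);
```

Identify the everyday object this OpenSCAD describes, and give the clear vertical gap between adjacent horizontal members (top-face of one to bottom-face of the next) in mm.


A bookshelf. The clear shelf gap is 337 mm.

Two tall side panels with 6 horizontal boards between them — a bookshelf. The first two shelf undersides are at z = 0 and z = 368; with shelf thickness 31, the clear gap is 368 − 0 − 31 = 337 mm.


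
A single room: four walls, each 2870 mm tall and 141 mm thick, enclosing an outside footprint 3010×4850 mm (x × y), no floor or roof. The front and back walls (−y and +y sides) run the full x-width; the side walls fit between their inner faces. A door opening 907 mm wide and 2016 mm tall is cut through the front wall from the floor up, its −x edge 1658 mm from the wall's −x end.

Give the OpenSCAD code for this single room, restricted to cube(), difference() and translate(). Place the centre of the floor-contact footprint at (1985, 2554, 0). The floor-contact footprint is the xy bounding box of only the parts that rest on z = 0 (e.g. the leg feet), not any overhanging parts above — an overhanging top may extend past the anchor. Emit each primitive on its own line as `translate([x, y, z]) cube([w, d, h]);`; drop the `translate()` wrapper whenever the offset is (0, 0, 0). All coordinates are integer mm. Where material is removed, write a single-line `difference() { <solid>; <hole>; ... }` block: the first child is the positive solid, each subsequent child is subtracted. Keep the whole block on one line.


difference() { translate([480, 129, 0]) cube([3010, 141, 2870]); translate([2138, 129, 0]) cube([907, 141, 2016]); }
translate([480, 4838, 0]) cube([3010, 141, 2870]);
translate([480, 270, 0]) cube([141, 4568, 2870]);
translate([3349, 270, 0]) cube([141, 4568, 2870]);


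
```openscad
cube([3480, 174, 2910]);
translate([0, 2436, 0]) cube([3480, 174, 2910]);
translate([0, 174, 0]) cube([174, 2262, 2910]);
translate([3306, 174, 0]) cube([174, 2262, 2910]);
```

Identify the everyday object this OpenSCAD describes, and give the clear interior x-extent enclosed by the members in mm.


A house (or room) frame. The interior width is 3132 mm.

Four 2910 mm walls enclosing a rectangle with no floor or roof — a room or house frame. Outside width is 3480 mm and wall thickness is 174 mm, so the interior width is 3480 − 2 × 174 = 3132 mm.


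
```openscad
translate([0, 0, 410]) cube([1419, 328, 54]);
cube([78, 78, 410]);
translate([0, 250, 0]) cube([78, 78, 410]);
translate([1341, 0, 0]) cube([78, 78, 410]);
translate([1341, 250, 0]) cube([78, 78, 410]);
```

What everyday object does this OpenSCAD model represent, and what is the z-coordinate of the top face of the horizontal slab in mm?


A bench. The seat-top height is 464 mm.

A long slab on four corner posts — a bench. The slab sits at z = 410 with thickness 54, so the top is 410 + 54 = 464 mm.
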